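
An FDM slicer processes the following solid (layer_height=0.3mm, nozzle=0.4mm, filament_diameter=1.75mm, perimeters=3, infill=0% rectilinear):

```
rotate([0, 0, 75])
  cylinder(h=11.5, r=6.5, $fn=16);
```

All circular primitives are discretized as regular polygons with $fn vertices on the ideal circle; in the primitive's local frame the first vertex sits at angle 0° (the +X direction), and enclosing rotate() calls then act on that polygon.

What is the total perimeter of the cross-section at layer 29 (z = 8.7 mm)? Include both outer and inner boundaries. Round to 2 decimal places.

40.58 mm

At z = 8.7 mm: the cylinder: section is a regular 16-gon, circumradius r=6.5 (perimeter = 2·16·6.500·sin(180°/16) = 40.58 mm); (rotated 75° about Z; rotation is an isometry so areas/perimeters/island counts are preserved). Overall, the cross-section is a single solid region. Total boundary length (outer) = 40.58 mm.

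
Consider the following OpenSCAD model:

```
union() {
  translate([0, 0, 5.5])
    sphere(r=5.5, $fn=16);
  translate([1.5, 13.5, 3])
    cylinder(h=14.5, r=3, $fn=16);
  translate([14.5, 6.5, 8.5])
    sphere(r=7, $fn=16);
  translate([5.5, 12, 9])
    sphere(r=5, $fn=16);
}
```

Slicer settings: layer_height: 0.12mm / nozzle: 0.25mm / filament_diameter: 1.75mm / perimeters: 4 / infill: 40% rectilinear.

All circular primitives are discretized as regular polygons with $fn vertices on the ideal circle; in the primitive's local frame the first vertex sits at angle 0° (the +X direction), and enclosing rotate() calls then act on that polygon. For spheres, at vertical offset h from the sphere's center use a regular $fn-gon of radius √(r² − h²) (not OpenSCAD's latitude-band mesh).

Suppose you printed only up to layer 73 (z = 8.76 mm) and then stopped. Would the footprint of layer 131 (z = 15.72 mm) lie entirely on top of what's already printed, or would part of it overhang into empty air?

entirely on top

Compare the two slices. At z = 8.76: the r=5.5 sphere contributes a regular 16-gon of circumradius √(5.5²−3.26²) = 4.430 (area = (16/2)·4.430²·sin(360°/16) = 60.07 mm²); the cylinder at (1.5, 13.5): section is a regular 16-gon, circumradius r=3 (area = (16/2)·3.000²·sin(360°/16) = 27.55 mm²); the r=7 sphere at (14.5, 6.5) contributes a regular 16-gon of circumradius √(7²−0.26²) = 6.995 (area = (16/2)·6.995²·sin(360°/16) = 149.80 mm²); the r=5 sphere at (5.5, 12) contributes a regular 16-gon of circumradius √(5²−0.24²) = 4.994 (area = (16/2)·4.994²·sin(360°/16) = 76.36 mm²); Taking the union: the regions partially overlap — summed areas 313.79 mm² minus the doubly-counted overlap 20.37 mm² gives 293.42 mm² — area = 293.42 mm². At z = 15.72: the sphere does not reach this height (|z−center|=10.220 > r=5.5); the r=3 cylinder at (1.5, 13.5) gives a regular 16-gon of circumradius 3 (constant along its height) (area = (16/2)·3.000²·sin(360°/16) = 27.55 mm²); the sphere at (14.5, 6.5) does not reach this height (|z−center|=7.220 > r=7); the sphere at (5.5, 12) is absent (|z−center|=6.720 > r=5); Combining (union): only the r=3 cylinder at (1.5, 13.5) is present, so the union is just that shape — area = 27.55 mm². Checking containment: the cross-section at z = 15.72 is a subset of the cross-section at z = 8.76.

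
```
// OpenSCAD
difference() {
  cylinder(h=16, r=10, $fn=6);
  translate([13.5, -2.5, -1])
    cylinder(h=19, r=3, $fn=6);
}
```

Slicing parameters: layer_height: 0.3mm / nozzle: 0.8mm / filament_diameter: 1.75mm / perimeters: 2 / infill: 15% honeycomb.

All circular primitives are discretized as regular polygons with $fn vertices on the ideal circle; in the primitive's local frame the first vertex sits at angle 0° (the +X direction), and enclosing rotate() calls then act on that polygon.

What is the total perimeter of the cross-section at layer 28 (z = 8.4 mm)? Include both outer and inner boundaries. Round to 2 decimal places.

At z = 8.4 mm: the r=10 cylinder contributes a regular 6-gon of circumradius 10 (perimeter = 2·6·10.000·sin(180°/6) = 60.00 mm); the r=3 cylinder at (13.5, -2.5) contributes a regular 6-gon of circumradius 3 (perimeter = 2·6·3.000·sin(180°/6) = 18.00 mm); After the difference (first − rest): starting from the r=10 cylinder, the r=3 cylinder at (13.5, -2.5) misses the remaining region (no effect) — boundary = 60.00 mm. Overall, the cross-section is a single solid region. Total boundary length (outer) = 60.00 mm.

60.00 mm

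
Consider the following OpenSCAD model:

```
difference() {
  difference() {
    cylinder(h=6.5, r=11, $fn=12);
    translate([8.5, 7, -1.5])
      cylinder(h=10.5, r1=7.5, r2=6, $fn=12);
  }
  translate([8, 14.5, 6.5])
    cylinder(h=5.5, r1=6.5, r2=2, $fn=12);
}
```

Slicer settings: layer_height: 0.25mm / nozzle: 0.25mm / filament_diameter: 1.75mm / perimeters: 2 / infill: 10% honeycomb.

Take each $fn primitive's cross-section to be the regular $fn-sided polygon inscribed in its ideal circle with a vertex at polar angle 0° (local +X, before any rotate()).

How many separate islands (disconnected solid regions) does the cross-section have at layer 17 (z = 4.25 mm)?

1

At z = 4.25 mm: the cylinder: section is a regular 12-gon, circumradius r=11; the cone at (8.5, 7): at t=0.548 of its height the radius interpolates to r₁+(r₂−r₁)t = 6.679, giving a regular 12-gon of that circumradius; Subtracting the remaining from the first: starting from the r=11 cylinder, the cone at (8.5, 7) partially overlaps it — only the 54.80 mm² overlap (of its 133.81 mm²) is removed, clipping the outline — 1 connected region; the cone at (8, 14.5) is absent (z outside [6.5, 12]); After the difference (first − rest): none of the subtracted shapes is present at this height, so that combined region is unchanged — 1 connected region. Overall, the cross-section is a single solid region. Island count = 1.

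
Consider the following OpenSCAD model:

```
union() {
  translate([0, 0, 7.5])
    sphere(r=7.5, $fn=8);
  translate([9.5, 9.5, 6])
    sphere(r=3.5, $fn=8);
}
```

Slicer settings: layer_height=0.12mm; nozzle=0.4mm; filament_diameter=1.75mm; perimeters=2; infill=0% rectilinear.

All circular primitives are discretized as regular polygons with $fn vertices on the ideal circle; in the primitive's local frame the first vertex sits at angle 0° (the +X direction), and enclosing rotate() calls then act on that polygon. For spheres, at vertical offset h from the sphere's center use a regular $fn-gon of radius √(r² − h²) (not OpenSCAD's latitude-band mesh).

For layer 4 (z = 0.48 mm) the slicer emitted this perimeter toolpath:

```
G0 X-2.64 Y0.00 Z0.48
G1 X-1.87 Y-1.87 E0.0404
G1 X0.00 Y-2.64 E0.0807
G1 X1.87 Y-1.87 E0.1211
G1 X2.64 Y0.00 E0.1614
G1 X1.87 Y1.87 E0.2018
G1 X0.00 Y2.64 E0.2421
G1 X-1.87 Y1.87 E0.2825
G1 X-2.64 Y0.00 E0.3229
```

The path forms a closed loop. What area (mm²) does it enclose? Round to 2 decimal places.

Apply the shoelace formula to the sequence of (X, Y) vertices; enclosed area = 19.75 mm².

19.75 mm²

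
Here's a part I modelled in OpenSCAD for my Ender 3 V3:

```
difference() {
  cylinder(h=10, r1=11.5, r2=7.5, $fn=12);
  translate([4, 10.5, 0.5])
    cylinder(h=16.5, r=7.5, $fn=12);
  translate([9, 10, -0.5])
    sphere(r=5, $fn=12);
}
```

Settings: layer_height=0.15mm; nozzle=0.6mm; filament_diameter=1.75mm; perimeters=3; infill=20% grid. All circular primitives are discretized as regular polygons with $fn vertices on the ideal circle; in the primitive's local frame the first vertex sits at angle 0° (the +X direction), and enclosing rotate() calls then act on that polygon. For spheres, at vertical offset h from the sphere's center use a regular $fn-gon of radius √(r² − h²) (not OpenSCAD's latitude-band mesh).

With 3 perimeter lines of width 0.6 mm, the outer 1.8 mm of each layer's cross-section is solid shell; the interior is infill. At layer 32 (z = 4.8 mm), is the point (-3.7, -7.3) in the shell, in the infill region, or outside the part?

shell

At z = 4.8 mm: the cone: at t=0.480 of its height the radius interpolates to r₁+(r₂−r₁)t = 9.580, giving a regular 12-gon of that circumradius; the cylinder at (4, 10.5): section is a regular 12-gon, circumradius r=7.5; the sphere at (9, 10) does not reach this height (|z−center|=5.300 > r=5); After the difference (first − rest): starting from the cone, the r=7.5 cylinder at (4, 10.5) partially overlaps it — only the 46.05 mm² overlap (of its 168.75 mm²) is removed, clipping the outline — 1 connected region. Overall, the cross-section is a single solid region. The nearest boundary edge runs (-0.00, -9.58)→(-4.79, -8.30); distance from the point to it = 1.24 mm. The point is inside the cross-section, 1.24 mm from the nearest boundary — within the 1.8 mm shell band (3 × 0.6).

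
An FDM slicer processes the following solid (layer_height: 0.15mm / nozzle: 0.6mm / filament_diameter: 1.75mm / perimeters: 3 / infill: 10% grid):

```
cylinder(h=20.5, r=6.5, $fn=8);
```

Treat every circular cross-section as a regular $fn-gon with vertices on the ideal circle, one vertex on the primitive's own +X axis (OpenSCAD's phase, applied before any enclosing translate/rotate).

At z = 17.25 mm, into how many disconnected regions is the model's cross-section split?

At z = 17.25 mm: the r=6.5 cylinder contributes a regular 8-gon of circumradius 6.5. The result has 1 disconnected region.

1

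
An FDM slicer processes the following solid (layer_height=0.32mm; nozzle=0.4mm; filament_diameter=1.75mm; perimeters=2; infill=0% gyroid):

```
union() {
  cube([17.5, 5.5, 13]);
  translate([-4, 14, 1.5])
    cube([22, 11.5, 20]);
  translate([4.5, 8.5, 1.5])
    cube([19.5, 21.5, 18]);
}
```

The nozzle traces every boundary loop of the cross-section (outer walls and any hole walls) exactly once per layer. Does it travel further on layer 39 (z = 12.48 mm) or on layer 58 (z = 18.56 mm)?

Layer 39 (z = 12.48): the 17.5×5.5 cube contributes its full rectangle (perimeter 46.00 mm); the cube at (-4, 14) is present — its section is the full 22×11.5 rectangle (perimeter 67.00 mm); the cube at (4.5, 8.5) is present — its section is the full 19.5×21.5 rectangle (perimeter 82.00 mm); Merging all regions: the regions partially overlap (shared area 155.25 mm²), so the edge portions inside another operand are dropped and the merged outline is re-measured after clipping — boundary = 145.00 mm. So its perimeter = 145.00 mm. Layer 58 (z = 18.56): the cube is not intersected at this z (z outside [0, 13]); the cube at (-4, 14) is present — its section is the full 22×11.5 rectangle (perimeter 67.00 mm); the cube at (4.5, 8.5) is present — its section is the full 19.5×21.5 rectangle (perimeter 82.00 mm); Combining (union): the regions partially overlap (shared area 155.25 mm²), so the edge portions inside another operand are dropped and the merged outline is re-measured after clipping — boundary = 99.00 mm. So its perimeter = 99.00 mm. Layer 39 is larger (145.00 vs 99.00 mm).

layer 39 (z = 12.48 mm)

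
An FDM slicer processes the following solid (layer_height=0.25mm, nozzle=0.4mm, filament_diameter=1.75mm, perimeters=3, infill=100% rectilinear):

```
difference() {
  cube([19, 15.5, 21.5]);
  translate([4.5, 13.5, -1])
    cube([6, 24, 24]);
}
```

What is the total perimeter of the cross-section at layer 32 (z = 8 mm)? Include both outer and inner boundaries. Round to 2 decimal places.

At z = 8 mm: the cube (footprint 19×15.5) is included at this height (perimeter 69.00 mm); the cube at (4.5, 13.5) is present — its section is the full 6×24 rectangle (perimeter 60.00 mm); Subtracting the remaining from the first: starting from the 19×15.5 cube, the 6×24 cube at (4.5, 13.5) partially overlaps it — only the 12.00 mm² overlap (of its 144.00 mm²) is removed, clipping the outline — boundary = 73.00 mm. Overall, the cross-section is a single solid region. Total boundary length (outer) = 73.00 mm.

73.00 mm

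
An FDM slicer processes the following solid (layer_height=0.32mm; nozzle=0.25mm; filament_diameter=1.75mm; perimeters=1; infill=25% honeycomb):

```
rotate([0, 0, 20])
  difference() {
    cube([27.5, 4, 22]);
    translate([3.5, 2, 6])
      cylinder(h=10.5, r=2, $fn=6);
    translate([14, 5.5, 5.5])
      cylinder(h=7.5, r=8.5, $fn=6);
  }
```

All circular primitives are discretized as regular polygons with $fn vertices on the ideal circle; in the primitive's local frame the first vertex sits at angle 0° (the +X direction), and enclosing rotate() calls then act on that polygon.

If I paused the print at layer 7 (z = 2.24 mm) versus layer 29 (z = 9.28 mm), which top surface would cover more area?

layer 7 (z = 2.24 mm)

Layer 7 (z = 2.24): the cube is present — its section is the full 27.5×4 rectangle (area 110.00 mm²); the cylinder at (3.5, 2) is not intersected at this z (z outside [6, 16.5]); the cylinder at (14, 5.5) is not intersected at this z (z outside [5.5, 13]); Taking the first minus the rest: none of the subtracted shapes is present at this height, so the 27.5×4 cube is unchanged — area = 110.00 mm²; (rotated 20° about Z; rotation is an isometry so areas/perimeters/island counts are preserved). So its area = 110.00 mm². Layer 29 (z = 9.28): the cube is present — its section is the full 27.5×4 rectangle (area 110.00 mm²); the cylinder at (3.5, 2): section is a regular 6-gon, circumradius r=2 (area = (6/2)·2.000²·sin(360°/6) = 10.39 mm²); the cylinder at (14, 5.5): section is a regular 6-gon, circumradius r=8.5 (area = (6/2)·8.500²·sin(360°/6) = 187.71 mm²); After the difference (first − rest): starting from the 27.5×4 cube (110.00 mm²), the r=2 cylinder at (3.5, 2) lies wholly inside it (removes its full 10.39 mm² and its 12.00 mm outline becomes a hole wall); the r=8.5 cylinder at (14, 5.5) partially overlaps it — only the 51.83 mm² overlap (of its 187.71 mm²) is removed, clipping the outline — area = 47.77 mm²; (whole slice rotated 20° about Z — lengths, areas and connectivity unchanged). So its area = 47.77 mm². Layer 7 is larger (110.00 vs 47.77 mm²).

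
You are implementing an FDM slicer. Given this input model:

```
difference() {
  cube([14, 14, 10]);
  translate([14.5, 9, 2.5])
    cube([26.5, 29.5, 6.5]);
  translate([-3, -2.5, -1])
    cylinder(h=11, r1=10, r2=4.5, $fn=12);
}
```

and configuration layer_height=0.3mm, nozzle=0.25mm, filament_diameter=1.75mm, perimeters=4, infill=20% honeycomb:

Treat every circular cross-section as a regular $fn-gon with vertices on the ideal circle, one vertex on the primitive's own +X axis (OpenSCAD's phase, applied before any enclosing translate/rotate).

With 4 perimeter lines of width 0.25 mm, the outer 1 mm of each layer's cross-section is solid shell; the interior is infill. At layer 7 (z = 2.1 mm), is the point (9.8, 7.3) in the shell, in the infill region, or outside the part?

At z = 2.1 mm: the cube is present — its section is the full 14×14 rectangle; the cube at (14.5, 9) is absent (z outside [2.5, 9]); the cone at (-3, -2.5): at t=0.282 of its height the radius interpolates to r₁+(r₂−r₁)t = 8.450, giving a regular 12-gon of that circumradius; Taking the first minus the rest: starting from the 14×14 cube, the cone at (-3, -2.5) partially overlaps it — only the 16.62 mm² overlap (of its 214.21 mm²) is removed, clipping the outline — 1 connected region. Overall, the cross-section is a single solid region. The nearest boundary edge runs (14.00, 14.00)→(14.00, 0.00); distance from the point to it = 4.20 mm. The point is inside the cross-section and 4.20 mm from the nearest boundary — more than the 1 mm shell width (4 × 0.25), so it's in the infill interior.

infill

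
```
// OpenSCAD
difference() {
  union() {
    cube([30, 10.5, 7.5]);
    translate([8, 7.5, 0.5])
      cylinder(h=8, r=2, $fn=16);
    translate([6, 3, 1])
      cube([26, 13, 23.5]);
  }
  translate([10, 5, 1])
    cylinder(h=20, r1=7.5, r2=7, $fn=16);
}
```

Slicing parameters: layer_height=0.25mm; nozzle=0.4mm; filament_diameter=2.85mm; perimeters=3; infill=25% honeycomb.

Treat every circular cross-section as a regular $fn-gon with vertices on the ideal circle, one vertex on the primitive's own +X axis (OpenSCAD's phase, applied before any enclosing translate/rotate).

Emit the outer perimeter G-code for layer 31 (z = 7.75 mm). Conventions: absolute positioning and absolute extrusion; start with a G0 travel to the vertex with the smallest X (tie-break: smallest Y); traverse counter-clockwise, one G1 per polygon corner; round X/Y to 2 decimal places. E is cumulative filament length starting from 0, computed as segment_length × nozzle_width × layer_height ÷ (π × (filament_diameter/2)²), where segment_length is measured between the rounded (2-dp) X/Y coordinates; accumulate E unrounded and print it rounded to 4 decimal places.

G0 X6.00 Y10.98 Z7.75
G1 X7.19 Y11.77 E0.0224
G1 X10.00 Y12.33 E0.0673
G1 X12.81 Y11.77 E0.1122
G1 X15.18 Y10.18 E0.1570
G1 X16.77 Y7.81 E0.2017
G1 X17.33 Y5.00 E0.2466
G1 X16.93 Y3.00 E0.2786
G1 X32.00 Y3.00 E0.5148
G1 X32.00 Y16.00 E0.7186
G1 X6.00 Y16.00 E1.1262
G1 X6.00 Y10.98 E1.2048

At z = 7.75 mm: the cube is absent (z outside [0, 7.5]); the r=2 cylinder at (8, 7.5) gives a regular 16-gon of circumradius 2 (constant along its height); the cube at (6, 3) is present — its section is the full 26×13 rectangle; Taking the union: the r=2 cylinder at (8, 7.5) lies entirely inside the 26×13 cube at (6, 3), so the union is just the 26×13 cube at (6, 3) — 1 connected region; the cone at (10, 5) contributes a regular 16-gon of circumradius 7.331 (interpolated between r1=7.5 and r2=7 at t=0.338); Subtracting the remaining from the first: starting from that combined region, the cone at (10, 5) partially overlaps it — only the 90.80 mm² overlap (of its 164.55 mm²) is removed, clipping the outline — 1 connected region. The outline is a single polygon with 11 vertices. Extrusion per mm of travel: 0.4 × 0.25 / (π × 1.425²) = 0.015675. Accumulating E over each segment gives final E = 1.2048.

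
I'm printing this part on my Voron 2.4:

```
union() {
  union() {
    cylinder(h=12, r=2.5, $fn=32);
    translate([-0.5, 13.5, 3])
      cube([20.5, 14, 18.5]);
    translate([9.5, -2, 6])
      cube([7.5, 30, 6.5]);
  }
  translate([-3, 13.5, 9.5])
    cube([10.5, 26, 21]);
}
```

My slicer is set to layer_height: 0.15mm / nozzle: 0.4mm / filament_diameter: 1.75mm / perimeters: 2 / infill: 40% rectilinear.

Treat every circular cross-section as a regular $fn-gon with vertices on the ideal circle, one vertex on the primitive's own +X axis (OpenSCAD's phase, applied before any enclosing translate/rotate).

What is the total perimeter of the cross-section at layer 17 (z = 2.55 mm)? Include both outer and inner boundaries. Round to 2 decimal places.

15.68 mm

At z = 2.55 mm: the r=2.5 cylinder contributes a regular 32-gon of circumradius 2.5 (perimeter = 2·32·2.500·sin(180°/32) = 15.68 mm); the cube at (-0.5, 13.5) is absent (z outside [3, 21.5]); the cube at (9.5, -2) does not reach this height (z outside [6, 12.5]); Combining (union): only the r=2.5 cylinder is present, so the union is just that shape — boundary = 15.68 mm; the cube at (-3, 13.5) does not reach this height (z outside [9.5, 30.5]); Combining (union): only that combined region is present, so the union is just that shape — boundary = 15.68 mm. Overall, the cross-section is a single solid region. Total boundary length (outer) = 15.68 mm.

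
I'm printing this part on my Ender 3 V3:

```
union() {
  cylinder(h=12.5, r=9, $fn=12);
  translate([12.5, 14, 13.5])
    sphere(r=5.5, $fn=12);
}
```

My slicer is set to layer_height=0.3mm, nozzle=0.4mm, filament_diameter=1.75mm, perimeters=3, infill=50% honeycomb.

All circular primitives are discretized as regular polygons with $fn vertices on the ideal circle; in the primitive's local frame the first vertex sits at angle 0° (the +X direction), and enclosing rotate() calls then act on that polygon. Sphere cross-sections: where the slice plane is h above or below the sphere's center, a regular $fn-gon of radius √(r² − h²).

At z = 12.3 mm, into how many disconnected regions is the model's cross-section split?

At z = 12.3 mm: the r=9 cylinder contributes a regular 12-gon of circumradius 9; the r=5.5 sphere at (12.5, 14) slices to a regular 12-gon of circumradius 5.367 (√(r²−h²) with h=1.2 from center); Combining (union): the 2 present regions are separate (no shared area or edge), so areas and boundary lengths simply add and each stays a separate island — 2 connected regions. The result has 2 disconnected regions.

2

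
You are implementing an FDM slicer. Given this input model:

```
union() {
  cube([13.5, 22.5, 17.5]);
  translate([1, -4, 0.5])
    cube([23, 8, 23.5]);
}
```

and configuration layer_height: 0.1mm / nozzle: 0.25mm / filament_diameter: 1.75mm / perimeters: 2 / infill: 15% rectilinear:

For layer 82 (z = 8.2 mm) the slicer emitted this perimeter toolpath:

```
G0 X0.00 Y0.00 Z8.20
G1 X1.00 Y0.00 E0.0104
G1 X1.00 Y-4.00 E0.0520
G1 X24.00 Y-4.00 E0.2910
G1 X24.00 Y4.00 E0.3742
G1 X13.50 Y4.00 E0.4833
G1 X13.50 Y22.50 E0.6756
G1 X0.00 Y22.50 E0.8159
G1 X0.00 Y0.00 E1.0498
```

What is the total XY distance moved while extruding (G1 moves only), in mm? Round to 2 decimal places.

Sum the Euclidean lengths of each G1 segment: total = 101.00 mm.

101.00 mm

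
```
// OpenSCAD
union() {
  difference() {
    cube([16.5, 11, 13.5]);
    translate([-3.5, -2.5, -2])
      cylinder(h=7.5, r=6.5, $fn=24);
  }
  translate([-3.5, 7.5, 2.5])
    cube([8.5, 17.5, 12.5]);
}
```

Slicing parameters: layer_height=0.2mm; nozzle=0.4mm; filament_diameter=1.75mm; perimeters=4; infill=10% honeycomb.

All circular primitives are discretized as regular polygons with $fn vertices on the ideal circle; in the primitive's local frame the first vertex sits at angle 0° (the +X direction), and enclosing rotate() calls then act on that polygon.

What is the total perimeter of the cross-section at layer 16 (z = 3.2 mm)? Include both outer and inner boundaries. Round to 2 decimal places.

At z = 3.2 mm: the 16.5×11 cube contributes its full rectangle (perimeter 55.00 mm); the r=6.5 cylinder at (-3.5, -2.5) gives a regular 24-gon of circumradius 6.5 (constant along its height) (perimeter = 2·24·6.500·sin(180°/24) = 40.72 mm); After the difference (first − rest): starting from the 16.5×11 cube, the r=6.5 cylinder at (-3.5, -2.5) partially overlaps it — only the 4.35 mm² overlap (of its 131.22 mm²) is removed, clipping the outline — boundary = 53.51 mm; the 8.5×17.5 cube at (-3.5, 7.5) contributes its full rectangle (perimeter 52.00 mm); Taking the union: the regions partially overlap (shared area 17.50 mm²), so the edge portions inside another operand are dropped and the merged outline is re-measured after clipping — boundary = 88.51 mm. Overall, the cross-section is a single solid region. Total boundary length (outer) = 88.51 mm.

88.51 mm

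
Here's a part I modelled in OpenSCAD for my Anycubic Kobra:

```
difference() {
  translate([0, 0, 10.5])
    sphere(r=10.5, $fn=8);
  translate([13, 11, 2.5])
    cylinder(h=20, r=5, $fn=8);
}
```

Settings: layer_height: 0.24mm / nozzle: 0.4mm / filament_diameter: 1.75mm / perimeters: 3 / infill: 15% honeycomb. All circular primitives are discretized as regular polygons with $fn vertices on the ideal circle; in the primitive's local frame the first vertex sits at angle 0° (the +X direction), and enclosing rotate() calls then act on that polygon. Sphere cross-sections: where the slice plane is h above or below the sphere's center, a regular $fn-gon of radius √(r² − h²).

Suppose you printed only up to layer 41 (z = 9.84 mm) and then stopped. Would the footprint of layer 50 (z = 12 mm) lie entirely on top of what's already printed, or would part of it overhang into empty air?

Compare the two slices. At z = 9.84: the r=10.5 sphere contributes a regular 8-gon of circumradius √(10.5²−0.66²) = 10.479 (area = (8/2)·10.479²·sin(360°/8) = 310.60 mm²); the r=5 cylinder at (13, 11) gives a regular 8-gon of circumradius 5 (constant along its height) (area = (8/2)·5.000²·sin(360°/8) = 70.71 mm²); Taking the first minus the rest: starting from the r=10.5 sphere (310.60 mm²), the r=5 cylinder at (13, 11) misses the remaining region (no effect) — area = 310.60 mm². At z = 12: the sphere: section is a regular 8-gon, circumradius = √(r²−h²) = √(10.5²−1.5²) = 10.392 (area = (8/2)·10.392²·sin(360°/8) = 305.47 mm²); the cylinder at (13, 11): section is a regular 8-gon, circumradius r=5 (area = (8/2)·5.000²·sin(360°/8) = 70.71 mm²); Subtracting the remaining from the first: starting from the r=10.5 sphere (305.47 mm²), the r=5 cylinder at (13, 11) misses the remaining region (no effect) — area = 305.47 mm². Checking containment: the cross-section at z = 12 is a subset of the cross-section at z = 9.84.

entirely on top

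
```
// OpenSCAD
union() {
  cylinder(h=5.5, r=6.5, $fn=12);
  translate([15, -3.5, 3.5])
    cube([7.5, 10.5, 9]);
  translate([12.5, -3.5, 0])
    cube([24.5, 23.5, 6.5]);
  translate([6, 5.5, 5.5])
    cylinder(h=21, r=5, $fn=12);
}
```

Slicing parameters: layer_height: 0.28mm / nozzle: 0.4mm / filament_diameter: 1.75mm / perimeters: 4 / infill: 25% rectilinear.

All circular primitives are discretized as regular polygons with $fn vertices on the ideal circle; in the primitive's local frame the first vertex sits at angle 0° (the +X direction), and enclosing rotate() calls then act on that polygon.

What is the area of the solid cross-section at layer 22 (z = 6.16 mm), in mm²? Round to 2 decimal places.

650.75 mm²

At z = 6.16 mm: the cylinder is absent (z outside [0, 5.5]); the cube at (15, -3.5) (footprint 7.5×10.5) is included at this height (area 78.75 mm²); the cube at (12.5, -3.5) (footprint 24.5×23.5) is included at this height (area 575.75 mm²); the r=5 cylinder at (6, 5.5) contributes a regular 12-gon of circumradius 5 (area = (12/2)·5.000²·sin(360°/12) = 75.00 mm²); Taking the union: the regions partially overlap — summed areas 729.50 mm² minus the doubly-counted overlap 78.75 mm² gives 650.75 mm² — area = 650.75 mm². Overall, the cross-section has 2 separate islands. Net area = 650.75 mm².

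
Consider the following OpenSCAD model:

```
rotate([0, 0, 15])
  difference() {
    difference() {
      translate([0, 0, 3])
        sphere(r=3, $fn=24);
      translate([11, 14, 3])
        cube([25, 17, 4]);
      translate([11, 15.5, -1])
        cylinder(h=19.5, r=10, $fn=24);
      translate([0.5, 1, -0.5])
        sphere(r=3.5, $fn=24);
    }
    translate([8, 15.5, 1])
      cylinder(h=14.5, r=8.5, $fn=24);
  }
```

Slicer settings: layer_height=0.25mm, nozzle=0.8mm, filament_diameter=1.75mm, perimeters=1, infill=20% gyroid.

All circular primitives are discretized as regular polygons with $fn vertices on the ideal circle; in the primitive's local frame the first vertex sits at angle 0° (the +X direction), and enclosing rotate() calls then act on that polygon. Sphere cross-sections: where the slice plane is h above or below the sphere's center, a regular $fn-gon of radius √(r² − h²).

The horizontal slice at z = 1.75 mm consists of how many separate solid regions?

At z = 1.75 mm: the r=3 sphere contributes a regular 24-gon of circumradius √(3²−1.25²) = 2.727; the cube at (11, 14) does not reach this height (z outside [3, 7]); the r=10 cylinder at (11, 15.5) contributes a regular 24-gon of circumradius 10; the r=3.5 sphere at (0.5, 1) slices to a regular 24-gon of circumradius 2.681 (√(r²−h²) with h=2.25 from center); After the difference (first − rest): starting from the r=3 sphere, the r=10 cylinder at (11, 15.5) misses the remaining region (no effect); the r=3.5 sphere at (0.5, 1) partially overlaps it — only the 16.74 mm² overlap (of its 22.32 mm²) is removed, clipping the outline — 1 connected region; the cylinder at (8, 15.5): section is a regular 24-gon, circumradius r=8.5; Taking the first minus the rest: starting from the result so far, the r=8.5 cylinder at (8, 15.5) misses the remaining region (no effect) — 1 connected region; (whole slice rotated 15° about Z — lengths, areas and connectivity unchanged). The result has 1 disconnected region.

1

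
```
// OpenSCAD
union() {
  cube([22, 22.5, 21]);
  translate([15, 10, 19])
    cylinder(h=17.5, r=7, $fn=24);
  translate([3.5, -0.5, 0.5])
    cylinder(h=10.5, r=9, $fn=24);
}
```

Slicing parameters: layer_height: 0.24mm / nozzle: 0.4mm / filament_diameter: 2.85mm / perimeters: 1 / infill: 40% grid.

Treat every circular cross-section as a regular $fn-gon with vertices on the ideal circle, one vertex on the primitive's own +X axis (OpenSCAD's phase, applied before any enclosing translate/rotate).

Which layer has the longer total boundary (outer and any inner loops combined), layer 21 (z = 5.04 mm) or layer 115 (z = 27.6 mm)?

layer 21 (z = 5.04 mm)

Layer 21 (z = 5.04): the 22×22.5 cube contributes its full rectangle (perimeter 89.00 mm); the cylinder at (15, 10) is absent (z outside [19, 36.5]); the cylinder at (3.5, -0.5): section is a regular 24-gon, circumradius r=9 (perimeter = 2·24·9.000·sin(180°/24) = 56.39 mm); Taking the union: the regions partially overlap (shared area 87.16 mm²), so the edge portions inside another operand are dropped and the merged outline is re-measured after clipping — boundary = 108.04 mm. So its perimeter = 108.04 mm. Layer 115 (z = 27.6): the cube is absent (z outside [0, 21]); the r=7 cylinder at (15, 10) gives a regular 24-gon of circumradius 7 (constant along its height) (perimeter = 2·24·7.000·sin(180°/24) = 43.86 mm); the cylinder at (3.5, -0.5) is not intersected at this z (z outside [0.5, 11]); Merging all regions: only the r=7 cylinder at (15, 10) is present, so the union is just that shape — boundary = 43.86 mm. So its perimeter = 43.86 mm. Layer 21 is larger (108.04 vs 43.86 mm).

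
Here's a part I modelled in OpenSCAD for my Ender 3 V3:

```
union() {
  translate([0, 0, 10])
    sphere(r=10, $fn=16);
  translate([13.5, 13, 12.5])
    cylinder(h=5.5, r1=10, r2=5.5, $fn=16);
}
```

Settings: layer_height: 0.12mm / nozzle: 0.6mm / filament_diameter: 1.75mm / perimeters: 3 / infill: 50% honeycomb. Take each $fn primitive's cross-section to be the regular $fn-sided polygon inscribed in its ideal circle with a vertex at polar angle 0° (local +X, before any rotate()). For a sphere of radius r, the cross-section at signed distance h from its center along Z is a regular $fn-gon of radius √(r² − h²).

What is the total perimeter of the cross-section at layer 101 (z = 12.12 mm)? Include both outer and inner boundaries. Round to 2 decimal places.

61.01 mm

At z = 12.12 mm: the sphere: section is a regular 16-gon, circumradius = √(r²−h²) = √(10²−2.12²) = 9.773 (perimeter = 2·16·9.773·sin(180°/16) = 61.01 mm); the cone at (13.5, 13) does not reach this height (z outside [12.5, 18]); Combining (union): only the r=10 sphere is present, so the union is just that shape — boundary = 61.01 mm. Overall, the cross-section is a single solid region. Total boundary length (outer) = 61.01 mm.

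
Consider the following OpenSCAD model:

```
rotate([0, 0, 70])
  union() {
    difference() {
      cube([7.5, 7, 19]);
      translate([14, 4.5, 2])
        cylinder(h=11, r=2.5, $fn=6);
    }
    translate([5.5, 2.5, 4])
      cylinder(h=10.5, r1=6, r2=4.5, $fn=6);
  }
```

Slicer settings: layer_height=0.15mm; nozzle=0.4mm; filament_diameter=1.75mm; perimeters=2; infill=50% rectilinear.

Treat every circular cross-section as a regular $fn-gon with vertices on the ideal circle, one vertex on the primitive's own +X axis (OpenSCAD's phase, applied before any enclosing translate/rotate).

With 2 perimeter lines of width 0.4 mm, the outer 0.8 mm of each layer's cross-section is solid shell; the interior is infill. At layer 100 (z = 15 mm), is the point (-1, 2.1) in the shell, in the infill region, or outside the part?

At z = 15 mm: the 7.5×7 cube contributes its full rectangle; the cylinder at (14, 4.5) is not intersected at this z (z outside [2, 13]); Subtracting the remaining from the first: none of the subtracted shapes is present at this height, so the 7.5×7 cube is unchanged — 1 connected region; the cone at (5.5, 2.5) is not intersected at this z (z outside [4, 14.5]); Combining (union): only the result so far is present, so the union is just that shape — 1 connected region; (whole slice rotated 70° about Z — lengths, areas and connectivity unchanged). Overall, the cross-section is a single solid region. Undo the 70° rotation: the query point maps to (1.631, 1.658) in the un-rotated model frame. The nearest boundary edge runs (0.00, 7.00)→(0.00, 0.00); distance from the point to it = 1.63 mm. The point is inside the cross-section and 1.63 mm from the nearest boundary — more than the 0.8 mm shell width (2 × 0.4), so it's in the infill interior.

infill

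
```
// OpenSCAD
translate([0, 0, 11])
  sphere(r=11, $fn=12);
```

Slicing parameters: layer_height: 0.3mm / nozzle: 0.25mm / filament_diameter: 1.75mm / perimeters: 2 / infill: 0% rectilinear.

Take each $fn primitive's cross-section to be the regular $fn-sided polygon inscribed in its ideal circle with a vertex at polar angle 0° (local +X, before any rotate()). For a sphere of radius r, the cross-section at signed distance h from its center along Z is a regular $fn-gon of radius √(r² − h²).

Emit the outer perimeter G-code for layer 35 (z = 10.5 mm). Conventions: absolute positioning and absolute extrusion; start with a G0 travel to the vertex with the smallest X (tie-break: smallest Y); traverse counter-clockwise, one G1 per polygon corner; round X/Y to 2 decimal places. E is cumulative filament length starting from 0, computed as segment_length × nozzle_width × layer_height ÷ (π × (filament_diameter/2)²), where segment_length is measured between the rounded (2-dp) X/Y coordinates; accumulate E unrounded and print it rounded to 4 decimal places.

G0 X-10.99 Y0.00 Z10.50
G1 X-9.52 Y-5.49 E0.1772
G1 X-5.49 Y-9.52 E0.3549
G1 X0.00 Y-10.99 E0.5321
G1 X5.49 Y-9.52 E0.7094
G1 X9.52 Y-5.49 E0.8871
G1 X10.99 Y0.00 E1.0643
G1 X9.52 Y5.49 E1.2415
G1 X5.49 Y9.52 E1.4192
G1 X0.00 Y10.99 E1.5964
G1 X-5.49 Y9.52 E1.7736
G1 X-9.52 Y5.49 E1.9514
G1 X-10.99 Y0.00 E2.1286

At z = 10.5 mm: the r=11 sphere slices to a regular 12-gon of circumradius 10.989 (√(r²−h²) with h=0.5 from center). The outline is a single polygon with 12 vertices. Extrusion per mm of travel: 0.25 × 0.3 / (π × 0.875²) = 0.031181. Accumulating E over each segment gives final E = 2.1286.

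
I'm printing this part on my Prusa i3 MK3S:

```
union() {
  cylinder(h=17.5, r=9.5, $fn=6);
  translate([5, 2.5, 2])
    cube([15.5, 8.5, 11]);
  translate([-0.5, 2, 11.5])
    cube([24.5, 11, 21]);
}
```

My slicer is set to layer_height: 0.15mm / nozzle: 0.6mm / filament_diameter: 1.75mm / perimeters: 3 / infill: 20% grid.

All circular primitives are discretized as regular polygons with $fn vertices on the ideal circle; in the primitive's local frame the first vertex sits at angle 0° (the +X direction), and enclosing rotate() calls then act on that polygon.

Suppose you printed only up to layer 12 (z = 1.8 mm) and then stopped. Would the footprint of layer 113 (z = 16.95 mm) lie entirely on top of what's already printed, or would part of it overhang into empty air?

part overhangs

Compare the two slices. At z = 1.8: the r=9.5 cylinder gives a regular 6-gon of circumradius 9.5 (constant along its height) (area = (6/2)·9.500²·sin(360°/6) = 234.48 mm²); the cube at (5, 2.5) is absent (z outside [2, 13]); the cube at (-0.5, 2) is absent (z outside [11.5, 32.5]); Taking the union: only the r=9.5 cylinder is present, so the union is just that shape — area = 234.48 mm². At z = 16.95: the cylinder: section is a regular 6-gon, circumradius r=9.5 (area = (6/2)·9.500²·sin(360°/6) = 234.48 mm²); the cube at (5, 2.5) is absent (z outside [2, 13]); the 24.5×11 cube at (-0.5, 2) contributes its full rectangle (area 269.50 mm²); Taking the union: the regions partially overlap — summed areas 503.98 mm² minus the doubly-counted overlap 43.89 mm² gives 460.09 mm² — area = 460.09 mm². Checking containment: at z = 16.95 the cross-section extends beyond the z = 1.8 cross-section by about 225.61 mm².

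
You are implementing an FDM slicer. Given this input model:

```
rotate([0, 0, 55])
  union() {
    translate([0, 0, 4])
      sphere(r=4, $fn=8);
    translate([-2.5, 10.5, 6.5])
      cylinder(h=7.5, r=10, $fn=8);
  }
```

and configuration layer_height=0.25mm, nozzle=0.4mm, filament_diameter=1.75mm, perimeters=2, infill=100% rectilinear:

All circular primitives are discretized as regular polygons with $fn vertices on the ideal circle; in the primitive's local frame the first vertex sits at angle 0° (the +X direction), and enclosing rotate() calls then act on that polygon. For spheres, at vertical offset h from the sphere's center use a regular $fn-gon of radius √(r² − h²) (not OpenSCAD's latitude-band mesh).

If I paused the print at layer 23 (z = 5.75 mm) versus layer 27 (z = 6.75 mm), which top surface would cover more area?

layer 27 (z = 6.75 mm)

Layer 23 (z = 5.75): the r=4 sphere contributes a regular 8-gon of circumradius √(4²−1.75²) = 3.597 (area = (8/2)·3.597²·sin(360°/8) = 36.59 mm²); the cylinder at (-2.5, 10.5) is absent (z outside [6.5, 14]); Combining (union): only the r=4 sphere is present, so the union is just that shape — area = 36.59 mm²; (rotated 55° about Z; rotation is an isometry so areas/perimeters/island counts are preserved). So its area = 36.59 mm². Layer 27 (z = 6.75): the r=4 sphere contributes a regular 8-gon of circumradius √(4²−2.75²) = 2.905 (area = (8/2)·2.905²·sin(360°/8) = 23.86 mm²); the r=10 cylinder at (-2.5, 10.5) gives a regular 8-gon of circumradius 10 (constant along its height) (area = (8/2)·10.000²·sin(360°/8) = 282.84 mm²); Taking the union: the regions partially overlap — summed areas 306.71 mm² minus the doubly-counted overlap 4.40 mm² gives 302.31 mm² — area = 302.31 mm²; (whole slice rotated 55° about Z — lengths, areas and connectivity unchanged). So its area = 302.31 mm². Layer 27 is larger (302.31 vs 36.59 mm²).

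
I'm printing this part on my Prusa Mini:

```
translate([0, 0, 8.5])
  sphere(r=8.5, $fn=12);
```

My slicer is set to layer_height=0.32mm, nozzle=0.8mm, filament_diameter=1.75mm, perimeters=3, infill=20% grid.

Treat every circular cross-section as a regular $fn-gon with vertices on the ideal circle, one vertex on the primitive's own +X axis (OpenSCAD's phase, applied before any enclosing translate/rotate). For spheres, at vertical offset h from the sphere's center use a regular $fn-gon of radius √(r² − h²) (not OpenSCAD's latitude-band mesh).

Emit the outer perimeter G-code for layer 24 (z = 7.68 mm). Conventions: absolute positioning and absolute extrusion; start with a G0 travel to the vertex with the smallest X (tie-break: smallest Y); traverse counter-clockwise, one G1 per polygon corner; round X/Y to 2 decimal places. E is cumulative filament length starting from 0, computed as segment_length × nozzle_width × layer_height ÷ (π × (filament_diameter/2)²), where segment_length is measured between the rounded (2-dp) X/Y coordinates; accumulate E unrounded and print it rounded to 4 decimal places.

G0 X-8.46 Y0.00 Z7.68
G1 X-7.33 Y-4.23 E0.4660
G1 X-4.23 Y-7.33 E0.9326
G1 X0.00 Y-8.46 E1.3986
G1 X4.23 Y-7.33 E1.8646
G1 X7.33 Y-4.23 E2.3312
G1 X8.46 Y0.00 E2.7972
G1 X7.33 Y4.23 E3.2632
G1 X4.23 Y7.33 E3.7298
G1 X0.00 Y8.46 E4.1958
G1 X-4.23 Y7.33 E4.6618
G1 X-7.33 Y4.23 E5.1284
G1 X-8.46 Y0.00 E5.5944

At z = 7.68 mm: the r=8.5 sphere slices to a regular 12-gon of circumradius 8.460 (√(r²−h²) with h=0.82 from center). The outline is a single polygon with 12 vertices. Extrusion per mm of travel: 0.8 × 0.32 / (π × 0.875²) = 0.106432. Accumulating E over each segment gives final E = 5.5944.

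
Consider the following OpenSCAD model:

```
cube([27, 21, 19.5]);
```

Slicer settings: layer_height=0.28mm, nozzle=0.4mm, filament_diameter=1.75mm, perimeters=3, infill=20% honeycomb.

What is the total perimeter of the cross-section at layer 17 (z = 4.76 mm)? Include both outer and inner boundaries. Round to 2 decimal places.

96.00 mm

At z = 4.76 mm: the cube is present — its section is the full 27×21 rectangle (perimeter 96.00 mm). Overall, the cross-section is a single solid region. Total boundary length (outer) = 96.00 mm.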